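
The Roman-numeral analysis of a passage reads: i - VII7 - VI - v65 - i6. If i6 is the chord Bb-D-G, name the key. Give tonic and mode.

G minor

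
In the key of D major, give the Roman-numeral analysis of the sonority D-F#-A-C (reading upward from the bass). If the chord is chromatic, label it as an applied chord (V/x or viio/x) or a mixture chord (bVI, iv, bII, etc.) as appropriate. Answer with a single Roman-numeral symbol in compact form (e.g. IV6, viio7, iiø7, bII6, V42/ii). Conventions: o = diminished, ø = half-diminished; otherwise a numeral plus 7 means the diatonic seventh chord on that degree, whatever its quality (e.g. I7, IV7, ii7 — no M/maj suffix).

Stacked in thirds the chord is D-F#-A-C: a dominant seventh chord on D.
D is not a diatonic chord root with this quality in D major, but it lies a perfect fifth above G (IV), so the chord functions as an applied dominant of IV.

V7/IV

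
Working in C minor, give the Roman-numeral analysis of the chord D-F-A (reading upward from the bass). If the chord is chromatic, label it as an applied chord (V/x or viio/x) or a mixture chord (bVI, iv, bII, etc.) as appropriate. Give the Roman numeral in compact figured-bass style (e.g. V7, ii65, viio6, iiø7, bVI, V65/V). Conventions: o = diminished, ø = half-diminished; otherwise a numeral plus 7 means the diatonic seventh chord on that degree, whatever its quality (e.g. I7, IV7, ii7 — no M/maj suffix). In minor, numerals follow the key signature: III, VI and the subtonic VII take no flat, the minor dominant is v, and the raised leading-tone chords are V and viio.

ii

Stacked in thirds the chord is D-F-A: a minor triad on D.
D is the second degree of C minor. This is the minor supertonic, borrowed from the parallel major (the Dorian ii).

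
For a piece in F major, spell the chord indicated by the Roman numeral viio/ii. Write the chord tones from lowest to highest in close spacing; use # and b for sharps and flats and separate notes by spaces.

F# A C

The slash marks an applied leading-tone chord: viio of ii. In F major, ii is G, so the leading tone to it is F#, a half step below.
Building a diminished triad on F# gives F#-A-C.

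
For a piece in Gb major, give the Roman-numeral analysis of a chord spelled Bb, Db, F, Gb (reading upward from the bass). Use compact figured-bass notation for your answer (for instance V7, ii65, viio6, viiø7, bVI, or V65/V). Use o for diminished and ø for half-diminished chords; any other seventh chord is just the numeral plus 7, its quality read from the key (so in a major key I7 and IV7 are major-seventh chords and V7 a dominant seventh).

I65

Stacked in thirds the chord is Gb-Bb-Db-F: a major seventh chord on Gb.
In Gb major, Gb is the tonic; the diatonic major seventh chord there is I7.
With Bb in the bass the chord is in first inversion, so the figured bass is 65.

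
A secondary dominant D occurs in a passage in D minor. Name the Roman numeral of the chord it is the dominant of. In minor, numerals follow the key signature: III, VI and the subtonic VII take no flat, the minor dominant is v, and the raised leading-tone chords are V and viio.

The chord is a major triad on D.
A dominant resolves down a perfect fifth: D → G. In D minor, G is scale degree 4, i.e. iv.

iv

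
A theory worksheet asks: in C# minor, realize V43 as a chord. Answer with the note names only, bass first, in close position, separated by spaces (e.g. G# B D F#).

In C# minor, scale degree 5 is G#. The dominant is major (leading tone raised), so V is a dominant seventh chord.
Stacking thirds from G# gives G#-B#-D#-F#.
With the 43 figure the chord is in second inversion; from the bass D# upward in close position it reads D#-F#-G#-B#.

D# F# G# B#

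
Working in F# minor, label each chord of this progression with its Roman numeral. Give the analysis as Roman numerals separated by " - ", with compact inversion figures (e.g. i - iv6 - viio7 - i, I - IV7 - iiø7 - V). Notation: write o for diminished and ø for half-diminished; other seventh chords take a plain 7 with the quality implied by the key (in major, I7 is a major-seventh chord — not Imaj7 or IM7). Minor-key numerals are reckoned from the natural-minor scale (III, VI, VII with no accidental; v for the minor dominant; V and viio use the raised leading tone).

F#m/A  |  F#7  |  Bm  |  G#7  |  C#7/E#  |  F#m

F#m/A: minor triad on F# = scale degree 1 → i6.
F#7: a dominant seventh chord on F#, the applied dominant of iv → V7/iv.
Bm has root B, degree 4 in F# minor, so iv.
G#7 is the secondary dominant of V (dominant seventh chord on G#): V7/V.
C#7/E#: dominant seventh chord on C# = scale degree 5 → V65.
F#m has root F#, degree 1 in F# minor, so i.

i6 - V7/iv - iv - V7/V - V65 - i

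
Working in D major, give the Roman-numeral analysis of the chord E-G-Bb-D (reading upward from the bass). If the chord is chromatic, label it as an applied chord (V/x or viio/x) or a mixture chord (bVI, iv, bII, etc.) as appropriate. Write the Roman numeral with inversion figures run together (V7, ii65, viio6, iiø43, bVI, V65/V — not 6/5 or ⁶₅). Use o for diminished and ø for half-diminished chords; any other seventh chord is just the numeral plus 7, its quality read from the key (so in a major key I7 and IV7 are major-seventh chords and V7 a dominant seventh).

The pitches E-G-Bb-D form a half-diminished seventh chord rooted on E.
E is the second degree of D major. This is the half-diminished supertonic seventh, borrowed from the parallel minor.

iiø7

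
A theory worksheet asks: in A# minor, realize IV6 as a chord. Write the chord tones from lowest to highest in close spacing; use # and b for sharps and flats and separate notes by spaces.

F## A# D#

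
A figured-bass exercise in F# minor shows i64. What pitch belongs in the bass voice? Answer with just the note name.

i in F# minor has root F#; the chord is F#-A-C#.
The figure 64 means second inversion — the fifth is in the bass.

C#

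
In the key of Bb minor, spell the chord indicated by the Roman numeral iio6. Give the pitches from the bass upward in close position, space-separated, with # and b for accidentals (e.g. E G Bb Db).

In Bb minor, scale degree 2 is C, and the diatonic chord built there is a diminished triad.
That chord is spelled C-Eb-Gb.
With the 6 figure the chord is in first inversion; from the bass Eb upward in close position it reads Eb-Gb-C.

Eb Gb C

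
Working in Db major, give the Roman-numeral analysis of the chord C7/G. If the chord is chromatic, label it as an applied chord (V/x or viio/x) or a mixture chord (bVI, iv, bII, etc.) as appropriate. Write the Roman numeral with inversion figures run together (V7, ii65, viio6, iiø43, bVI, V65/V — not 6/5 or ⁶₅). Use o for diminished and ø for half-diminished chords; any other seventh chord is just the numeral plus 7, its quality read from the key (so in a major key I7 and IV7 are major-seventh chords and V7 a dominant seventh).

V43/iii

The pitches C-E-G-Bb form a dominant seventh chord rooted on C.
C is not a diatonic chord root with this quality in Db major, but it lies a perfect fifth above F (iii), so the chord functions as an applied dominant of iii.
With G in the bass the chord is in second inversion, so the figured bass is 43.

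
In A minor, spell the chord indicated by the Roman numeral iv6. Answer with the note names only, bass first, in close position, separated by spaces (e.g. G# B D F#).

In A minor, the subdominant is D, and the diatonic chord built there is a minor triad.
That chord is spelled D-F-A.
With the 6 figure the chord is in first inversion; from the bass F upward in close position it reads F-A-D.

F A D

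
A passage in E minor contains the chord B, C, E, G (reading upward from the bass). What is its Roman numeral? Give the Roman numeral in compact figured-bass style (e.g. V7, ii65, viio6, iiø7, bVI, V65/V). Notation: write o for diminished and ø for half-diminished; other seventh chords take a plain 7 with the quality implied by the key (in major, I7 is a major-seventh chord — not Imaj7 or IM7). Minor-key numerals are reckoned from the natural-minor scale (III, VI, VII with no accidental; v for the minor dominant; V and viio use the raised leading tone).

VI42

Stacked in thirds the chord is C-E-G-B: a major seventh chord on C.
In E minor, C is the submediant; the diatonic major seventh chord there is VI7.
With B in the bass the chord is in third inversion, so the figured bass is 42.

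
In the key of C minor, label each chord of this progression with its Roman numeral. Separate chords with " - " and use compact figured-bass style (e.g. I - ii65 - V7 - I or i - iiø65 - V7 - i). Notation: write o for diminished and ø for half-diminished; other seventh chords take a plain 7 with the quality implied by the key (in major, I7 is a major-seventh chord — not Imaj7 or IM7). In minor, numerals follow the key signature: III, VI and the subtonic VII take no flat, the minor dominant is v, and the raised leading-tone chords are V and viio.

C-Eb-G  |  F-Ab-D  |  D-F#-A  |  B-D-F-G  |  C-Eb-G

C-Eb-G has root C, degree 1 in C minor, so i.
F-Ab-D has root D, degree 2 in C minor, so iio6.
D-F#-A: a major triad on D, the applied dominant of V → V/V.
B-D-F-G: dominant seventh chord on G = scale degree 5 → V65.
C-Eb-G has root C, degree 1 in C minor, so i.

i - iio6 - V/V - V65 - i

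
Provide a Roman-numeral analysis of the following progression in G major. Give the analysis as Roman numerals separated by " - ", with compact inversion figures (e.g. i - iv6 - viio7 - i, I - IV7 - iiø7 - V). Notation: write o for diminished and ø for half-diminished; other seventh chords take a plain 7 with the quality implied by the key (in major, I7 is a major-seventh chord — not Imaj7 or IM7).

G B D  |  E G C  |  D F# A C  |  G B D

G-B-D: major triad on G = scale degree 1 → I.
E-G-C: major triad on C = scale degree 4 → IV6.
D-F#-A-C has root D, degree 5 in G major, so V7.
G-B-D: major triad on G = scale degree 1 → I.

I - IV6 - V7 - I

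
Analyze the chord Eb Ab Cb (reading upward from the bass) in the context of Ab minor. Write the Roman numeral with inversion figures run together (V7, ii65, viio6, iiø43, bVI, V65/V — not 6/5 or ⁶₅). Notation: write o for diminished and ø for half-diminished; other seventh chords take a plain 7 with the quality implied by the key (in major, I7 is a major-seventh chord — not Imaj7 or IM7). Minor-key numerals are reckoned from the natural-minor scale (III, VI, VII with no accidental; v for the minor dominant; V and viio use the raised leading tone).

i64

The pitches Ab-Cb-Eb form a minor triad rooted on Ab.
Ab is scale degree 1 in Ab minor, and a minor triad on that degree is written i.
With Eb in the bass the chord is in second inversion, so the figured bass is 64.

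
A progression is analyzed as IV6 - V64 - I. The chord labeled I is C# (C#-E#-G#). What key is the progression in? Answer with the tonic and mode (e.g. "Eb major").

C# major

The chord C# is a major triad rooted on C#; its label is I.
If C# is scale degree 1 and the mode makes that degree carry a major triad, the tonic is C# and the mode is major.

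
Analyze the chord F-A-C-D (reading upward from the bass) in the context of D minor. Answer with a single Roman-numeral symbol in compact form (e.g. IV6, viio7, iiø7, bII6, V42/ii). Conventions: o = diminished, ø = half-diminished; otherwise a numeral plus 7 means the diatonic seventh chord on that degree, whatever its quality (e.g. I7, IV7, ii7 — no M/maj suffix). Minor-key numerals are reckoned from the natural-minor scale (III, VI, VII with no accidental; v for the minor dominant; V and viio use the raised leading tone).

Stacked in thirds the chord is D-F-A-C: a minor seventh chord on D.
In D minor, D is the tonic; the diatonic minor seventh chord there is i7.
With F in the bass the chord is in first inversion, so the figured bass is 65.

i65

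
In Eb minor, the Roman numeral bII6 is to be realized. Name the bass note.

Ab

bII in Eb minor has root Fb; the chord is Fb-Ab-Cb.
The figure 6 means first inversion — the third is in the bass.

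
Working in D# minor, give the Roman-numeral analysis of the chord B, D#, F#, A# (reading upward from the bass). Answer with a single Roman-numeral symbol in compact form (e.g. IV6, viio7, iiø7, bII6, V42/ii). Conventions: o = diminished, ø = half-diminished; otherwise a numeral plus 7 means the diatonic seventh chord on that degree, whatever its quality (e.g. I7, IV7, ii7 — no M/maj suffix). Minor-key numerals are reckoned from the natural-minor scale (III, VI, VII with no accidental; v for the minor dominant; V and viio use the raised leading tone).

The pitches B-D#-F#-A# form a major seventh chord rooted on B.
In D# minor, B is the submediant; the diatonic major seventh chord there is VI7.

VI7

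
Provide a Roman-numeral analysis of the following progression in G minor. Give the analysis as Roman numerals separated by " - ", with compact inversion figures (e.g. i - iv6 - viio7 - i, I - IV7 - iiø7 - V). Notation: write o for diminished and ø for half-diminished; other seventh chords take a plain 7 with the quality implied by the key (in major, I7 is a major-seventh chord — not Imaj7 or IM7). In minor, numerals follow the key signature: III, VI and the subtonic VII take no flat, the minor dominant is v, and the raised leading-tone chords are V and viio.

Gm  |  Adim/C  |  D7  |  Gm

i - iio6 - V7 - i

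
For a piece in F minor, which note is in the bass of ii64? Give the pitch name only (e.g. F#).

ii in F minor has root G; the chord is G-Bb-D.
The figure 64 means second inversion — the fifth is in the bass.

D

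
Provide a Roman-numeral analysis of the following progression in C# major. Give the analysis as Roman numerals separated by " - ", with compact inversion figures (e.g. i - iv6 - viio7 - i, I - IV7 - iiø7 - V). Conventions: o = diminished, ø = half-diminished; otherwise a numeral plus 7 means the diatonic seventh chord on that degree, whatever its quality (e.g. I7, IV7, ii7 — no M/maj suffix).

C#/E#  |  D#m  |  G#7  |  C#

I6 - ii - V7 - I

C#/E#: root C# is the tonic; major triad there is I6.
D#m: root D# is the supertonic; minor triad there is ii.
G#7: root G# is the dominant; dominant seventh chord there is V7.
C#: root C# is the tonic; major triad there is I.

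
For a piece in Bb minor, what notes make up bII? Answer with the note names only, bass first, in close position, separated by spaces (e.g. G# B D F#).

Cb Eb Gb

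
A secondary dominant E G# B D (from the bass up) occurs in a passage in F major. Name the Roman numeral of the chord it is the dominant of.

The chord is a dominant seventh chord on E.
A dominant resolves down a perfect fifth: E → A. In F major, A is scale degree 3, i.e. iii.

iii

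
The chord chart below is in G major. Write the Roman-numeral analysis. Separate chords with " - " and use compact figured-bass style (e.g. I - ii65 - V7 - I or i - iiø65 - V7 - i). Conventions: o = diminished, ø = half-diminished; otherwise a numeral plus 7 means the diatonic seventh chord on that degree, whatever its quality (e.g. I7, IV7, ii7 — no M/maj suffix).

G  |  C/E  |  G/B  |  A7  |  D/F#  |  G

I - IV6 - I6 - V7/V - V6 - I

G has root G, degree 1 in G major, so I.
C/E has root C, degree 4 in G major, so IV6.
G/B: major triad on G = scale degree 1 → I6.
A7: chromatic; A is V of V, so V7/V.
D/F# has root D, degree 5 in G major, so V6.
G has root G, degree 1 in G major, so I.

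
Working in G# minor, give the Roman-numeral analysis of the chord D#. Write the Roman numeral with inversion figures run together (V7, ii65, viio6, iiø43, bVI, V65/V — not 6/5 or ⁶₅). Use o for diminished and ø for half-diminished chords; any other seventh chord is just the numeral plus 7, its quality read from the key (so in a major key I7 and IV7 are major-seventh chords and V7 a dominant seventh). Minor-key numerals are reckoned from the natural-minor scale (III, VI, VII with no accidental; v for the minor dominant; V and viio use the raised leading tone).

V

The pitches D#-F##-A# form a major triad rooted on D#.
D# is scale degree 5 in G# minor, and a major triad on that degree is written V.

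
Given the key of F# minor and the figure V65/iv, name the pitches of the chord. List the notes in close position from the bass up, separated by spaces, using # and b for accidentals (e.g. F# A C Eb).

V65/iv is a secondary dominant — the dominant seventh of iv. iv in F# minor is B, so the applied chord's root is F#, a perfect fifth above.
Building a dominant seventh chord on F# gives F#-A#-C#-E.
The figured bass 65 indicates first inversion, placing the third (A#) in the bass: A#-C#-E-F#.

A# C# E F#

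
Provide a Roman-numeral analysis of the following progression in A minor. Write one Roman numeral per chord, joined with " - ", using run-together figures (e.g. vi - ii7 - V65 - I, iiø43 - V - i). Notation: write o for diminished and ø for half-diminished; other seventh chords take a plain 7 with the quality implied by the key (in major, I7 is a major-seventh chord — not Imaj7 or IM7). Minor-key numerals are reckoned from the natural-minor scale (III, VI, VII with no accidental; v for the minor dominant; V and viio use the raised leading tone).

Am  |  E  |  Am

i - V - i

Am: root A is the tonic; minor triad there is i.
E has root E, degree 5 in A minor, so V.
Am: root A is the tonic; minor triad there is i.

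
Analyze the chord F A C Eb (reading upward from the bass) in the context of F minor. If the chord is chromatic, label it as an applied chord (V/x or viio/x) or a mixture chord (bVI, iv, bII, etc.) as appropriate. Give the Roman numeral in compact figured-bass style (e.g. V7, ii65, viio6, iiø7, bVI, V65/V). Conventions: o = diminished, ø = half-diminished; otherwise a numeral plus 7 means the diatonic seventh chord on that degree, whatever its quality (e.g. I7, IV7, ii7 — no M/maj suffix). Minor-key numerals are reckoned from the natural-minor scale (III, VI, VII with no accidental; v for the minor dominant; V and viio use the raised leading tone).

Stacked in thirds the chord is F-A-C-Eb: a dominant seventh chord on F.
F is not a diatonic chord root with this quality in F minor, but it lies a perfect fifth above Bb (iv), so the chord functions as an applied dominant of iv.

V7/iv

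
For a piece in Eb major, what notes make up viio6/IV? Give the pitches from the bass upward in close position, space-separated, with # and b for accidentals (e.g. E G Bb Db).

Bb Db G

The slash marks an applied leading-tone chord: viio of IV. In Eb major, IV is Ab, so the leading tone to it is G, a half step below.
Building a diminished triad on G gives G-Bb-Db.
The figured bass 6 indicates first inversion, placing the third (Bb) in the bass: Bb-Db-G.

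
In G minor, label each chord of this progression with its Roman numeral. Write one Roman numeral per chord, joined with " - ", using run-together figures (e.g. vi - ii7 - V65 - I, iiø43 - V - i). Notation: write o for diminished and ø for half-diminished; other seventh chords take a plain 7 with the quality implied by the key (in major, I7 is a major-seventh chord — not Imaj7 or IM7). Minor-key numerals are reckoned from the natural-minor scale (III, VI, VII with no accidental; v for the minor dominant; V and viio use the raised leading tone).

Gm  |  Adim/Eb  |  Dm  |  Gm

Gm: minor triad on G = scale degree 1 → i.
Adim/Eb: root A is the supertonic; diminished triad there is iio64.
Dm: root D is the dominant; minor triad there is v.
Gm: minor triad on G = scale degree 1 → i.

i - iio64 - v - i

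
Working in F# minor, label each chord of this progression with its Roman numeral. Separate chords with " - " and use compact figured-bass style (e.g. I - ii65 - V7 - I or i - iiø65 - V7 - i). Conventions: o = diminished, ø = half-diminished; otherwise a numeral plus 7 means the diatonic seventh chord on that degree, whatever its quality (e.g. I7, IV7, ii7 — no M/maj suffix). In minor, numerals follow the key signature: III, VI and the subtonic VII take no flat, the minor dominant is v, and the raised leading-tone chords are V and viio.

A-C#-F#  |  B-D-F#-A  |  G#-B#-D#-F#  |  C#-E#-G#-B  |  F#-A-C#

A-C#-F#: minor triad on F# = scale degree 1 → i6.
B-D-F#-A has root B, degree 4 in F# minor, so iv7.
G#-B#-D#-F#: a dominant seventh chord on G#, the applied dominant of V → V7/V.
C#-E#-G#-B: dominant seventh chord on C# = scale degree 5 → V7.
F#-A-C#: minor triad on F# = scale degree 1 → i.

i6 - iv7 - V7/V - V7 - i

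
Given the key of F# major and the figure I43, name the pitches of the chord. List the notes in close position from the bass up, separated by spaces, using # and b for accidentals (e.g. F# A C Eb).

The numeral's case and figure indicate a major seventh chord. In F# major its root, scale degree 1, is F#.
Stacking thirds from F# gives F#-A#-C#-E#.
With the 43 figure the chord is in second inversion; from the bass C# upward in close position it reads C#-E#-F#-A#.

C# E# F# A#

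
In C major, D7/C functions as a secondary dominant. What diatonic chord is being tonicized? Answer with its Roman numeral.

V

The chord is a dominant seventh chord on D.
A dominant resolves down a perfect fifth: D → G. In C major, G is scale degree 5, i.e. V.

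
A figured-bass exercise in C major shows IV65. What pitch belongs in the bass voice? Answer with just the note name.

A

IV in C major has root F; the chord is F-A-C-E.
The figure 65 means first inversion — the third is in the bass.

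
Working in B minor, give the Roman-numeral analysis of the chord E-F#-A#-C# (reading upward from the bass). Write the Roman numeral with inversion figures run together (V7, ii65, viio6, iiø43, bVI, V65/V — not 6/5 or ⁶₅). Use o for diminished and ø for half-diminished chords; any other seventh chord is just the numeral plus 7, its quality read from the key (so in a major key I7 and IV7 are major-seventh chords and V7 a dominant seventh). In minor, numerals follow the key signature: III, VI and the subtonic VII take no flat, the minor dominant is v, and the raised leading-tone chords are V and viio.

Stacked in thirds the chord is F#-A#-C#-E: a dominant seventh chord on F#.
F# is scale degree 5 in B minor, and a dominant seventh chord on that degree is written V7.
With E in the bass the chord is in third inversion, so the figured bass is 42.

V42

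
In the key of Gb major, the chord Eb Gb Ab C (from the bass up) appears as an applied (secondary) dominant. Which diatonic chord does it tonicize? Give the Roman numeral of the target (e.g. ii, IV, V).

The chord is a dominant seventh chord on Ab.
A dominant resolves down a perfect fifth: Ab → Db. In Gb major, Db is scale degree 5, i.e. V.

V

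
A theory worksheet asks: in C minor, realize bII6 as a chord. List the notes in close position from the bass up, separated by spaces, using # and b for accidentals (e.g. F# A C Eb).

F Ab Db

bII6 is the Neapolitan sixth — a major triad on the lowered second degree, here in its customary first inversion. In C minor that root is Db.
So the chord is Db-F-Ab, a major triad.
With the 6 figure the chord is in first inversion; from the bass F upward in close position it reads F-Ab-Db.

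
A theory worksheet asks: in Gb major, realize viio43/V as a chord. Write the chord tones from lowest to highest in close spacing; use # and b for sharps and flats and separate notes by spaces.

Gb Bbb C Eb

viio43/V is a secondary leading-tone chord. The target V is Db in Gb major; the applied chord is rooted a semitone below, on C.
Building a fully diminished seventh chord on C gives C-Eb-Gb-Bbb.
With the 43 figure the chord is in second inversion; from the bass Gb upward in close position it reads Gb-Bbb-C-Eb.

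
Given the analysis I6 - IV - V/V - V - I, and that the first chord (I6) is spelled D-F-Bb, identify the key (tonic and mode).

Bb major

The chord Bb/D is a major triad rooted on Bb; its label is I6.
If Bb is scale degree 1 and the mode makes that degree carry a major triad, the tonic is Bb and the mode is major.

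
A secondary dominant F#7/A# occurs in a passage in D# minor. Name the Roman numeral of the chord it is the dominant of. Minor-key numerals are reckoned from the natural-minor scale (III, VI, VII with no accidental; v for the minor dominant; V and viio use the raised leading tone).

The chord is a dominant seventh chord on F#.
A dominant resolves down a perfect fifth: F# → B. In D# minor, B is scale degree 6, i.e. VI.

VI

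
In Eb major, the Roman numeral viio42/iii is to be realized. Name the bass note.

Eb

The applied chord viio42/iii is rooted on F#: F#-A-C-Eb.
The figure 42 means third inversion — the seventh is in the bass.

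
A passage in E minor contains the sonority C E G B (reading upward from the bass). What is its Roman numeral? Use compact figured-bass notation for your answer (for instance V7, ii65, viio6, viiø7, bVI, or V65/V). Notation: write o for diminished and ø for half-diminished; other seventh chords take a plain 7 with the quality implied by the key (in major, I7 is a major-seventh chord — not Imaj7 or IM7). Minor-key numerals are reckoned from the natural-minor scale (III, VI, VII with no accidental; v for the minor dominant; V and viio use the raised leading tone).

The pitches C-E-G-B form a major seventh chord rooted on C.
C is scale degree 6 in E minor, and a major seventh chord on that degree is written VI7.

VI7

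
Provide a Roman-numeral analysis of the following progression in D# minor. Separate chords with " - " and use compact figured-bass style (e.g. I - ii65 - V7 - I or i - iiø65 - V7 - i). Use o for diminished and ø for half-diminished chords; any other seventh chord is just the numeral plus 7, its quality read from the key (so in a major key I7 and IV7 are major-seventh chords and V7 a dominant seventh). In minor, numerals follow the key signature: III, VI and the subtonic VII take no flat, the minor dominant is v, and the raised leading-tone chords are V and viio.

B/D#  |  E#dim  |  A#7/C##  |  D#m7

VI6 - iio - V65 - i7

B/D#: root B is the submediant; major triad there is VI6.
E#dim: root E# is the supertonic; diminished triad there is iio.
A#7/C##: dominant seventh chord on A# = scale degree 5 → V65.
D#m7: root D# is the tonic; minor seventh chord there is i7.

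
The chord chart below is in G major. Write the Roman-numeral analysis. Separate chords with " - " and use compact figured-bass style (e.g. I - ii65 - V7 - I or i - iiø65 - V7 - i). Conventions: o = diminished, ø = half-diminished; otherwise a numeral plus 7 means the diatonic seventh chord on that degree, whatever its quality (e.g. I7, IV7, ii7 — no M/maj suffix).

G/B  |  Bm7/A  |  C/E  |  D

G/B: root G is the tonic; major triad there is I6.
Bm7/A: root B is the mediant; minor seventh chord there is iii42.
C/E: root C is the subdominant; major triad there is IV6.
D: root D is the dominant; major triad there is V.

I6 - iii42 - IV6 - V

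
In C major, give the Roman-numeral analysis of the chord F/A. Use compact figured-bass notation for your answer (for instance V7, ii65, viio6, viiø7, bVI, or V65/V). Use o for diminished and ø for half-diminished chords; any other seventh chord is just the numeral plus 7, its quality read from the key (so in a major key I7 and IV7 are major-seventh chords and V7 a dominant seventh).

IV6

Stacked in thirds the chord is F-A-C: a major triad on F.
In C major, F is the subdominant; the diatonic major triad there is IV.
With A in the bass the chord is in first inversion, so the figured bass is 6.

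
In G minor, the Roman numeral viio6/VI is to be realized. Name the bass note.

The applied chord viio6/VI is rooted on D: D-F-Ab.
The figure 6 means first inversion — the third is in the bass.

F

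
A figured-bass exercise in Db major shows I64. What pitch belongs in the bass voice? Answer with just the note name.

Ab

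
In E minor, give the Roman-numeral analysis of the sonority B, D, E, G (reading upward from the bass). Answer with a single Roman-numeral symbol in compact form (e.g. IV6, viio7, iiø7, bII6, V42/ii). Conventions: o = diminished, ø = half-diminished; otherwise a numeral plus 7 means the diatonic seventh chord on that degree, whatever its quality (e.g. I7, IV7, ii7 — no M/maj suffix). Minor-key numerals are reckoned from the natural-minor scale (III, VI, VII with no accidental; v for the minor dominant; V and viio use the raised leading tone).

The pitches E-G-B-D form a minor seventh chord rooted on E.
In E minor, E is the tonic; the diatonic minor seventh chord there is i7.
With B in the bass the chord is in second inversion, so the figured bass is 43.

i43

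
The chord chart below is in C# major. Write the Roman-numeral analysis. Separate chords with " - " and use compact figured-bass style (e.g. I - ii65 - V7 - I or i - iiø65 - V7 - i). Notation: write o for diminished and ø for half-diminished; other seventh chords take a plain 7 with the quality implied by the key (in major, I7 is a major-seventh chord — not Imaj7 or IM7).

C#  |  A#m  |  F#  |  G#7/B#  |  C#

C# has root C#, degree 1 in C# major, so I.
A#m: root A# is the submediant; minor triad there is vi.
F#: root F# is the subdominant; major triad there is IV.
G#7/B# has root G#, degree 5 in C# major, so V65.
C#: major triad on C# = scale degree 1 → I.

I - vi - IV - V65 - I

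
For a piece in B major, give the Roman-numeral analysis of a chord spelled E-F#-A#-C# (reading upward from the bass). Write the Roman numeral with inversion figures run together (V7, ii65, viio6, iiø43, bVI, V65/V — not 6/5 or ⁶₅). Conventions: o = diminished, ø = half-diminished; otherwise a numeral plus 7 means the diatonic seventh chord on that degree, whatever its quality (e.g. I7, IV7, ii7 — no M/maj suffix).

The pitches F#-A#-C#-E form a dominant seventh chord rooted on F#.
In B major, F# is the dominant; the diatonic dominant seventh chord there is V7.
With E in the bass the chord is in third inversion, so the figured bass is 42.

V42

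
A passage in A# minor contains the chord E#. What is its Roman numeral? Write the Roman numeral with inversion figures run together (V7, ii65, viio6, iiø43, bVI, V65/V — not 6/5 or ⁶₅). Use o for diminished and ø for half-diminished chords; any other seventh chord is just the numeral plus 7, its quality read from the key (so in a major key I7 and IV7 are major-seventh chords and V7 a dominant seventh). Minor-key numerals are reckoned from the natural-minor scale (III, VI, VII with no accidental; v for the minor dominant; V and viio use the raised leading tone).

V

The pitches E#-G##-B# form a major triad rooted on E#.
In A# minor, E# is the dominant; the diatonic major triad there is V.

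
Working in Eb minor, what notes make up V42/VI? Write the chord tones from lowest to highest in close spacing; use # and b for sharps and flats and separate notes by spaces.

Fb Gb Bb Db

The slash means an applied dominant: we want the dominant of VI. In Eb minor, VI is Cb major, and its dominant is built on Gb.
Building a dominant seventh chord on Gb gives Gb-Bb-Db-Fb.
With the 42 figure the chord is in third inversion; from the bass Fb upward in close position it reads Fb-Gb-Bb-Db.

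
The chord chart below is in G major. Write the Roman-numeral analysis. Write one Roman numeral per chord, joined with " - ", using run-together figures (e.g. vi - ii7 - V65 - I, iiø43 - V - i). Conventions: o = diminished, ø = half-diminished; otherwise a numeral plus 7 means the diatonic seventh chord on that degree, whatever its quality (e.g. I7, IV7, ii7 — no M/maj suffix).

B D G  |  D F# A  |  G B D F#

B-D-G: root G is the tonic; major triad there is I6.
D-F#-A has root D, degree 5 in G major, so V.
G-B-D-F#: root G is the tonic; major seventh chord there is I7.

I6 - V - I7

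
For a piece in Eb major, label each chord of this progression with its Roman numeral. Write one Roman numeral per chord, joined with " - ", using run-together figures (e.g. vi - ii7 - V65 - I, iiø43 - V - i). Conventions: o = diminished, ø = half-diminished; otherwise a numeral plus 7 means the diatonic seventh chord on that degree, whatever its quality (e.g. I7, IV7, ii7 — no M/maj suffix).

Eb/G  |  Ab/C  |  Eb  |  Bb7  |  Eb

I6 - IV6 - I - V7 - I

Eb/G: root Eb is the tonic; major triad there is I6.
Ab/C: major triad on Ab = scale degree 4 → IV6.
Eb: major triad on Eb = scale degree 1 → I.
Bb7 has root Bb, degree 5 in Eb major, so V7.
Eb: major triad on Eb = scale degree 1 → I.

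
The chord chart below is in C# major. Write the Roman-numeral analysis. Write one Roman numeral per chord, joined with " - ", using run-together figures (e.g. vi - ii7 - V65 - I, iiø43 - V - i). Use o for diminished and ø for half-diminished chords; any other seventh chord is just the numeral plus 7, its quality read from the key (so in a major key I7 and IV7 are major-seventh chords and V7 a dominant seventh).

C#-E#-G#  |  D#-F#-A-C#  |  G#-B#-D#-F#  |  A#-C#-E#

C#-E#-G#: root C# is the tonic; major triad there is I.
D#-F#-A-C#: D# with this quality isn't in the key; it's iiø7, borrowed from the parallel minor.
G#-B#-D#-F#: dominant seventh chord on G# = scale degree 5 → V7.
A#-C#-E#: root A# is the submediant; minor triad there is vi.

I - iiø7 - V7 - vi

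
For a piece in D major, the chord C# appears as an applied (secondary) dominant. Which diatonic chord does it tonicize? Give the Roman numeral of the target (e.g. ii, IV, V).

The chord is a major triad on C#.
A dominant resolves down a perfect fifth: C# → F#. In D major, F# is scale degree 3, i.e. iii.

iii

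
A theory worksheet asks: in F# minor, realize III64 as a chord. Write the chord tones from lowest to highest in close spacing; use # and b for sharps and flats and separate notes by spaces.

E A C#

In F# minor, the mediant is A, and the diatonic chord built there is a major triad.
Stacking thirds from A gives A-C#-E.
The figured bass 64 indicates second inversion, placing the fifth (E) in the bass: E-A-C#.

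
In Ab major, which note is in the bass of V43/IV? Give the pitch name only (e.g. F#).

The applied chord V43/IV is rooted on Ab: Ab-C-Eb-Gb.
The figure 43 means second inversion — the fifth is in the bass.

Eb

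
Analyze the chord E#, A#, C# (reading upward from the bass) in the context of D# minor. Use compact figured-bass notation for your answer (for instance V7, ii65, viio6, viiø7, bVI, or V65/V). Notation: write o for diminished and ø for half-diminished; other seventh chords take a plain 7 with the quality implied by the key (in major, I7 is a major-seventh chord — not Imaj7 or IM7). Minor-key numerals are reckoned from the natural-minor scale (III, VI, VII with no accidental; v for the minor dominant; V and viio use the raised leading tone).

The pitches A#-C#-E# form a minor triad rooted on A#.
A# is scale degree 5 in D# minor, and a minor triad on that degree is written v.
With E# in the bass the chord is in second inversion, so the figured bass is 64.

v64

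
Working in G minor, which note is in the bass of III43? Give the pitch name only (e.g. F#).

III in G minor has root Bb; the chord is Bb-D-F-A.
The figure 43 means second inversion — the fifth is in the bass.

F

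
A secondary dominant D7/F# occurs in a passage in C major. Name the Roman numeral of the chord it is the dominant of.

V

The chord is a dominant seventh chord on D.
A dominant resolves down a perfect fifth: D → G. In C major, G is scale degree 5, i.e. V.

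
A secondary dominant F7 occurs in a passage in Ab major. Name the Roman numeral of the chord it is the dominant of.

The chord is a dominant seventh chord on F.
A dominant resolves down a perfect fifth: F → Bb. In Ab major, Bb is scale degree 2, i.e. ii.

ii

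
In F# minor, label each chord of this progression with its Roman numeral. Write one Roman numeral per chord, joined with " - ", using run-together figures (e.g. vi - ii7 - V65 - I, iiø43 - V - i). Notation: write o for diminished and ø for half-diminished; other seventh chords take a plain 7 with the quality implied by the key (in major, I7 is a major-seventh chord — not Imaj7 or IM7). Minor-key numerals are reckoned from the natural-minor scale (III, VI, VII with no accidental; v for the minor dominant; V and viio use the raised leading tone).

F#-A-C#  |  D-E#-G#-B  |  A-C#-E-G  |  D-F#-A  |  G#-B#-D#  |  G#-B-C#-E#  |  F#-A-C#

i - viio42 - V7/VI - VI - V/V - V43 - i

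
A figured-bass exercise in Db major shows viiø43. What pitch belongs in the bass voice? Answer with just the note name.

Gb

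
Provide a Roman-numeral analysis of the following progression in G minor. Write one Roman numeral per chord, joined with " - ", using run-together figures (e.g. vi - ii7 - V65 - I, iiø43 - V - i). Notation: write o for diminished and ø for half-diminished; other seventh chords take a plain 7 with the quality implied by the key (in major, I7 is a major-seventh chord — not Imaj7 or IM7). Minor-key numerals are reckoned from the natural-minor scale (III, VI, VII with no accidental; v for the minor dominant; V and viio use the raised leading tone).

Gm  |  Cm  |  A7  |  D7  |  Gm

Gm: root G is the tonic; minor triad there is i.
Cm: minor triad on C = scale degree 4 → iv.
A7: a dominant seventh chord on A, the applied dominant of V → V7/V.
D7: dominant seventh chord on D = scale degree 5 → V7.
Gm has root G, degree 1 in G minor, so i.

i - iv - V7/V - V7 - i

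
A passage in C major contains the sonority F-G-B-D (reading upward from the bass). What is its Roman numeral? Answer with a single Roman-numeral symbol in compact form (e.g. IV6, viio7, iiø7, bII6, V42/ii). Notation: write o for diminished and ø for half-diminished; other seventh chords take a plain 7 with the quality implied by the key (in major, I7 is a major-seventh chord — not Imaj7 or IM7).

The pitches G-B-D-F form a dominant seventh chord rooted on G.
G is scale degree 5 in C major, and a dominant seventh chord on that degree is written V7.
With F in the bass the chord is in third inversion, so the figured bass is 42.

V42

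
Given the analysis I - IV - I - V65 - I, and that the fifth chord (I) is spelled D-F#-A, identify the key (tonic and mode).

D major

The anchor chord is a major triad on D, labeled I.
If D is scale degree 1 and the mode makes that degree carry a major triad, the tonic is D and the mode is major.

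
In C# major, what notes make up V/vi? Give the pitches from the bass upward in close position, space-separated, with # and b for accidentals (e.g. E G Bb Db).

E# G## B#

The slash means an applied dominant: we want the dominant of vi. In C# major, vi is A# minor, and its dominant is built on E#.
Building a major triad on E# gives E#-G##-B#.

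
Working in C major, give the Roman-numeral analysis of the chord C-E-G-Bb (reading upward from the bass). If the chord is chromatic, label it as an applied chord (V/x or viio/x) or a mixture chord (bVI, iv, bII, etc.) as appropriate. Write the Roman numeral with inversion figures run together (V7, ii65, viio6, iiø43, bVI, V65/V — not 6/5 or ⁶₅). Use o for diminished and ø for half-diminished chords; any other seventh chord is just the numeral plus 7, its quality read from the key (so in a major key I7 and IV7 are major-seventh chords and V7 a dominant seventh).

V7/IV

Stacked in thirds the chord is C-E-G-Bb: a dominant seventh chord on C.
C is not a diatonic chord root with this quality in C major, but it lies a perfect fifth above F (IV), so the chord functions as an applied dominant of IV.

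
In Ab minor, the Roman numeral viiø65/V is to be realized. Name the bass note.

F

The applied chord viiø65/V is rooted on D: D-F-Ab-C.
The figure 65 means first inversion — the third is in the bass.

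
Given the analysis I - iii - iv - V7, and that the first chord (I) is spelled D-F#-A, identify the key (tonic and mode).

I is given as D-F#-A — a major triad with root D.
If D is scale degree 1 and the mode makes that degree carry a major triad, the tonic is D and the mode is major.

D major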